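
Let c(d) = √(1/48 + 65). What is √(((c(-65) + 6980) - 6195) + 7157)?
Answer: √(285912 + 3*√9363)/6 ≈ 89.163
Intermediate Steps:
c(d) = √9363/12 (c(d) = √(1/48 + 65) = √(3121/48) = √9363/12)
√(((c(-65) + 6980) - 6195) + 7157) = √(((√9363/12 + 6980) - 6195) + 7157) = √(((6980 + √9363/12) - 6195) + 7157) = √((785 + √9363/12) + 7157) = √(7942 + √9363/12)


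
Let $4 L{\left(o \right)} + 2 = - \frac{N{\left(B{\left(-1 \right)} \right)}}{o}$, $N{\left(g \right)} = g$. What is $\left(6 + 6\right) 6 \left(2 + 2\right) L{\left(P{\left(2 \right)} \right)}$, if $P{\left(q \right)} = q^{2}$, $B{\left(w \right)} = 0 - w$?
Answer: $-162$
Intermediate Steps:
$B{\left(w \right)} = - w$
$L{\left(o \right)} = - \frac{1}{2} - \frac{1}{4 o}$ ($L{\left(o \right)} = - \frac{1}{2} + \frac{\left(-1\right) \frac{\left(-1\right) \left(-1\right)}{o}}{4} = - \frac{1}{2} + \frac{\left(-1\right) 1 \frac{1}{o}}{4} = - \frac{1}{2} + \frac{\left(-1\right) \frac{1}{o}}{4} = - \frac{1}{2} - \frac{1}{4 o}$)
$\left(6 + 6\right) 6 \left(2 + 2\right) L{\left(P{\left(2 \right)} \right)} = \left(6 + 6\right) 6 \left(2 + 2\right) \frac{-1 - 2 \cdot 2^{2}}{4 \cdot 2^{2}} = 12 \cdot 6 \cdot 4 \frac{-1 - 8}{4 \cdot 4} = 12 \cdot 24 \cdot \frac{1}{4} \cdot \frac{1}{4} \left(-1 - 8\right) = 288 \cdot \frac{1}{4} \cdot \frac{1}{4} \left(-9\right) = 288 \left(- \frac{9}{16}\right) = -162$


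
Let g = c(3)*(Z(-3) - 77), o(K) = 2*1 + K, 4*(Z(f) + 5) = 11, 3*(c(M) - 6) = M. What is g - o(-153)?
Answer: -1615/4 ≈ -403.75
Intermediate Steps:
c(M) = 6 + M/3
Z(f) = -9/4 (Z(f) = -5 + (¼)*11 = -5 + 11/4 = -9/4)
o(K) = 2 + K
g = -2219/4 (g = (6 + (⅓)*3)*(-9/4 - 77) = (6 + 1)*(-317/4) = 7*(-317/4) = -2219/4 ≈ -554.75)
g - o(-153) = -2219/4 - (2 - 153) = -2219/4 - 1*(-151) = -2219/4 + 151 = -1615/4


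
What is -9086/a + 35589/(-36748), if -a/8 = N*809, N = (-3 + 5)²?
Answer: -73429463/118916528 ≈ -0.61749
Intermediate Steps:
N = 4 (N = 2² = 4)
a = -25888 (a = -32*809 = -8*3236 = -25888)
-9086/a + 35589/(-36748) = -9086/(-25888) + 35589/(-36748) = -9086*(-1/25888) + 35589*(-1/36748) = 4543/12944 - 35589/36748 = -73429463/118916528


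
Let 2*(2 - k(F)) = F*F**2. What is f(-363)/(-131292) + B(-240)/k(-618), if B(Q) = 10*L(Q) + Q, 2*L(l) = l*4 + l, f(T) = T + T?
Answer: 7071606499/1291196841438 ≈ 0.0054768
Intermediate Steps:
f(T) = 2*T
L(l) = 5*l/2 (L(l) = (l*4 + l)/2 = (4*l + l)/2 = (5*l)/2 = 5*l/2)
k(F) = 2 - F**3/2 (k(F) = 2 - F*F**2/2 = 2 - F**3/2)
B(Q) = 26*Q (B(Q) = 10*(5*Q/2) + Q = 25*Q + Q = 26*Q)
f(-363)/(-131292) + B(-240)/k(-618) = (2*(-363))/(-131292) + (26*(-240))/(2 - 1/2*(-618)**3) = -726*(-1/131292) - 6240/(2 - 1/2*(-236029032)) = 121/21882 - 6240/(2 + 118014516) = 121/21882 - 6240/118014518 = 121/21882 - 6240*1/118014518 = 121/21882 - 3120/59007259 = 7071606499/1291196841438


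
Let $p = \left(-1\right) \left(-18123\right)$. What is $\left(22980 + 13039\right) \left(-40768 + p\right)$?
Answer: $-815650255$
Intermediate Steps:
$p = 18123$
$\left(22980 + 13039\right) \left(-40768 + p\right) = \left(22980 + 13039\right) \left(-40768 + 18123\right) = 36019 \left(-22645\right) = -815650255$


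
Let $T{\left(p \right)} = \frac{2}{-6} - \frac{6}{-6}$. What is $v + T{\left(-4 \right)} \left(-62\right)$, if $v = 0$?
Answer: $- \frac{124}{3} \approx -41.333$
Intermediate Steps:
$T{\left(p \right)} = \frac{2}{3}$ ($T{\left(p \right)} = 2 \left(- \frac{1}{6}\right) - -1 = - \frac{1}{3} + 1 = \frac{2}{3}$)
$v + T{\left(-4 \right)} \left(-62\right) = 0 + \frac{2}{3} \left(-62\right) = 0 - \frac{124}{3} = - \frac{124}{3}$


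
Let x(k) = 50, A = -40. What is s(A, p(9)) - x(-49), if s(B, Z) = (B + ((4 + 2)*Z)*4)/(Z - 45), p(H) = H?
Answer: -494/9 ≈ -54.889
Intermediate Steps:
s(B, Z) = (B + 24*Z)/(-45 + Z) (s(B, Z) = (B + (6*Z)*4)/(-45 + Z) = (B + 24*Z)/(-45 + Z))
s(A, p(9)) - x(-49) = (-40 + 24*9)/(-45 + 9) - 1*50 = (-40 + 216)/(-36) - 50 = -1/36*176 - 50 = -44/9 - 50 = -494/9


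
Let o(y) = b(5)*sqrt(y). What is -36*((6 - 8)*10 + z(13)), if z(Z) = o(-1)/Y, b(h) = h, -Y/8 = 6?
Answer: 720 + 15*I/4 ≈ 720.0 + 3.75*I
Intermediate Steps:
Y = -48 (Y = -8*6 = -48)
o(y) = 5*sqrt(y)
z(Z) = -5*I/48 (z(Z) = (5*sqrt(-1))/(-48) = (5*I)*(-1/48) = -5*I/48)
-36*((6 - 8)*10 + z(13)) = -36*((6 - 8)*10 - 5*I/48) = -36*(-2*10 - 5*I/48) = -36*(-20 - 5*I/48) = 720 + 15*I/4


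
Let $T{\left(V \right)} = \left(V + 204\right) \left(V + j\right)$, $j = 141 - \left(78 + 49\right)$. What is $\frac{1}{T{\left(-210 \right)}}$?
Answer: $\frac{1}{1176} \approx 0.00085034$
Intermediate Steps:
$j = 14$ ($j = 141 - 127 = 14$)
$T{\left(V \right)} = \left(14 + V\right) \left(204 + V\right)$ ($T{\left(V \right)} = \left(V + 204\right) \left(V + 14\right) = \left(204 + V\right) \left(14 + V\right) = \left(14 + V\right) \left(204 + V\right)$)
$\frac{1}{T{\left(-210 \right)}} = \frac{1}{2856 + \left(-210\right)^{2} + 218 \left(-210\right)} = \frac{1}{2856 + 44100 - 45780} = \frac{1}{1176}$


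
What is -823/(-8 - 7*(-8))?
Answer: -823/48 ≈ -17.146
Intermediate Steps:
-823/(-8 - 7*(-8)) = -823/(-8 + 56) = -823/48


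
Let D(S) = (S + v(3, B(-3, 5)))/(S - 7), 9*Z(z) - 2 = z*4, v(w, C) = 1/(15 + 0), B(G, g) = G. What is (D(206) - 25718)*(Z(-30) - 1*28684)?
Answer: 19826439510086/26865 ≈ 7.3800e+8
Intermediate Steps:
v(w, C) = 1/15
Z(z) = 2/9 + 4*z/9 (Z(z) = 2/9 + (z*4)/9 = 2/9 + (4*z)/9 = 2/9 + 4*z/9)
D(S) = (1/15 + S)/(-7 + S) (D(S) = (S + 1/15)/(S - 7) = (1/15 + S)/(-7 + S))
(D(206) - 25718)*(Z(-30) - 1*28684) = ((1/15 + 206)/(-7 + 206) - 25718)*((2/9 + (4/9)*(-30)) - 1*28684) = ((3091/15)/199 - 25718)*((2/9 - 40/3) - 28684) = ((1/199)*(3091/15) - 25718)*(-118/9 - 28684) = (3091/2985 - 25718)*(-258274/9) = -76765139/2985*(-258274/9) = 19826439510086/26865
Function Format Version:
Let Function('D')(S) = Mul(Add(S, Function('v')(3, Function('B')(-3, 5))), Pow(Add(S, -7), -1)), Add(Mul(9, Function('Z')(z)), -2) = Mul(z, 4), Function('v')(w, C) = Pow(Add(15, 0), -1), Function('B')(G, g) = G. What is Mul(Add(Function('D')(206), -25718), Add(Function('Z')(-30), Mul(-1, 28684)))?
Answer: Rational(19826439510086, 26865) ≈ 7.3800e+8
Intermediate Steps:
Function('v')(w, C) = Rational(1, 15) (Function('v')(w, C) = Pow(15, -1) = Rational(1, 15))
Function('Z')(z) = Add(Rational(2, 9), Mul(Rational(4, 9), z)) (Function('Z')(z) = Add(Rational(2, 9), Mul(Rational(1, 9), Mul(z, 4))) = Add(Rational(2, 9), Mul(Rational(1, 9), Mul(4, z))) = Add(Rational(2, 9), Mul(Rational(4, 9), z)))
Function('D')(S) = Mul(Pow(Add(-7, S), -1), Add(Rational(1, 15), S)) (Function('D')(S) = Mul(Add(S, Rational(1, 15)), Pow(Add(S, -7), -1)) = Mul(Add(Rational(1, 15), S), Pow(Add(-7, S), -1)) = Mul(Pow(Add(-7, S), -1), Add(Rational(1, 15), S)))
Mul(Add(Function('D')(206), -25718), Add(Function('Z')(-30), Mul(-1, 28684))) = Mul(Add(Mul(Pow(Add(-7, 206), -1), Add(Rational(1, 15), 206)), -25718), Add(Add(Rational(2, 9), Mul(Rational(4, 9), -30)), Mul(-1, 28684))) = Mul(Add(Mul(Pow(199, -1), Rational(3091, 15)), -25718), Add(Add(Rational(2, 9), Rational(-40, 3)), -28684)) = Mul(Add(Mul(Rational(1, 199), Rational(3091, 15)), -25718), Add(Rational(-118, 9), -28684)) = Mul(Add(Rational(3091, 2985), -25718), Rational(-258274, 9)) = Mul(Rational(-76765139, 2985), Rational(-258274, 9)) = Rational(19826439510086, 26865)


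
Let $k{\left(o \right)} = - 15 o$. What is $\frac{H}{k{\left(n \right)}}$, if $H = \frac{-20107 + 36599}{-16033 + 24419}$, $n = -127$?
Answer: $\frac{1178}{1141095} \approx 0.0010323$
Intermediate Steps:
$H = \frac{1178}{599}$ ($H = \frac{16492}{8386} = 16492 \cdot \frac{1}{8386} = \frac{1178}{599} \approx 1.9666$)
$\frac{H}{k{\left(n \right)}} = \frac{1178}{599 \left(\left(-15\right) \left(-127\right)\right)} = \frac{1178}{599 \cdot 1905} = \frac{1178}{599} \cdot \frac{1}{1905} = \frac{1178}{1141095}$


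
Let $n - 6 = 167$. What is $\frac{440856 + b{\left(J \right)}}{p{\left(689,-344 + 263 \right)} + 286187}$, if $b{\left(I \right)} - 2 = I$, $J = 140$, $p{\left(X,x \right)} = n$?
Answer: $\frac{220499}{143180} \approx 1.54$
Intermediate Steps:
$n = 173$ ($n = 6 + 167 = 173$)
$p{\left(X,x \right)} = 173$
$b{\left(I \right)} = 2 + I$
$\frac{440856 + b{\left(J \right)}}{p{\left(689,-344 + 263 \right)} + 286187} = \frac{440856 + \left(2 + 140\right)}{173 + 286187} = \frac{440856 + 142}{286360} = 440998 \cdot \frac{1}{286360} = \frac{220499}{143180}$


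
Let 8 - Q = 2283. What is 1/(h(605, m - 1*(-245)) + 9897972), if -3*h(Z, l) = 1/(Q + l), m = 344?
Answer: 5058/50063942377 ≈ 1.0103e-7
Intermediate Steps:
Q = -2275 (Q = 8 - 1*2283 = 8 - 2283 = -2275)
h(Z, l) = -1/(3*(-2275 + l))
1/(h(605, m - 1*(-245)) + 9897972) = 1/(-1/(-6825 + 3*(344 - 1*(-245))) + 9897972) = 1/(-1/(-6825 + 3*(344 + 245)) + 9897972) = 1/(-1/(-6825 + 3*589) + 9897972) = 1/(-1/(-6825 + 1767) + 9897972) = 1/(-1/(-5058) + 9897972) = 1/(-1*(-1/5058) + 9897972) = 1/(1/5058 + 9897972) = 1/(50063942377/5058) = 5058/50063942377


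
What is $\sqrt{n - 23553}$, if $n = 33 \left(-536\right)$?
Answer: $i \sqrt{41241} \approx 203.08 i$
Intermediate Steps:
$n = -17688$
$\sqrt{n - 23553} = \sqrt{-17688 - 23553} = \sqrt{-41241} = i \sqrt{41241}$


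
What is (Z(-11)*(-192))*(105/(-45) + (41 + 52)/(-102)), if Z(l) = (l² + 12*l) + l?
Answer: -233024/17 ≈ -13707.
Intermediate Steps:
Z(l) = l² + 13*l
(Z(-11)*(-192))*(105/(-45) + (41 + 52)/(-102)) = (-11*(13 - 11)*(-192))*(105/(-45) + (41 + 52)/(-102)) = (-11*2*(-192))*(105*(-1/45) + 93*(-1/102)) = (-22*(-192))*(-7/3 - 31/34) = 4224*(-331/102) = -233024/17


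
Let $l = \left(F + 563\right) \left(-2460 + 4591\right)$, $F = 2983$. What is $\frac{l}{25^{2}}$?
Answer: $\frac{7556526}{625} \approx 12090.0$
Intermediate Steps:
$l = 7556526$ ($l = \left(2983 + 563\right) \left(-2460 + 4591\right) = 3546 \cdot 2131 = 7556526$)
$\frac{l}{25^{2}} = \frac{7556526}{25^{2}} = \frac{7556526}{625}$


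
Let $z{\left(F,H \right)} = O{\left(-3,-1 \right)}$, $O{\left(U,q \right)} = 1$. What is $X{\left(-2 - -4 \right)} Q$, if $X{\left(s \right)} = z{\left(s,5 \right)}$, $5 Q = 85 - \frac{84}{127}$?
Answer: $\frac{10711}{635} \approx 16.868$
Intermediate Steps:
$z{\left(F,H \right)} = 1$
$Q = \frac{10711}{635}$ ($Q = \frac{85 - \frac{84}{127}}{5} = \frac{1}{5} \cdot \frac{10711}{127} = \frac{10711}{635} \approx 16.868$)
$X{\left(s \right)} = 1$
$X{\left(-2 - -4 \right)} Q = 1 \cdot \frac{10711}{635} = \frac{10711}{635}$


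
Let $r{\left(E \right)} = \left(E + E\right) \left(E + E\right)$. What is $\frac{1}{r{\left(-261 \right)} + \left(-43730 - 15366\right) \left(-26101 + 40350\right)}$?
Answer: $- \frac{1}{841786420} \approx -1.1879 \cdot 10^{-9}$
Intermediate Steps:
$r{\left(E \right)} = 4 E^{2}$ ($r{\left(E \right)} = 2 E 2 E = 4 E^{2}$)
$\frac{1}{r{\left(-261 \right)} + \left(-43730 - 15366\right) \left(-26101 + 40350\right)} = \frac{1}{4 \left(-261\right)^{2} + \left(-43730 - 15366\right) \left(-26101 + 40350\right)} = \frac{1}{4 \cdot 68121 - 842058904} = \frac{1}{272484 - 842058904} = \frac{1}{-841786420} = - \frac{1}{841786420}$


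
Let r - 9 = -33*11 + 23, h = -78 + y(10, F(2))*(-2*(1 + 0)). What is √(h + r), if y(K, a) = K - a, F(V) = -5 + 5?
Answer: I*√429 ≈ 20.712*I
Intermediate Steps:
F(V) = 0
h = -98 (h = -78 + (10 - 1*0)*(-2*(1 + 0)) = -78 + (10 + 0)*(-2*1) = -78 + 10*(-2) = -78 - 20 = -98)
r = -331 (r = 9 + (-33*11 + 23) = 9 + (-363 + 23) = 9 - 340 = -331)
√(h + r) = √(-98 - 331) = √(-429) = I*√429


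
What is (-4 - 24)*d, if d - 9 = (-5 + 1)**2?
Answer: -700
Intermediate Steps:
d = 25 (d = 9 + (-5 + 1)**2 = 9 + (-4)**2 = 9 + 16 = 25)
(-4 - 24)*d = (-4 - 24)*25 = -28*25 = -700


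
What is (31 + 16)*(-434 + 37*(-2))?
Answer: -23876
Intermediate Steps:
(31 + 16)*(-434 + 37*(-2)) = 47*(-434 - 74) = 47*(-508) = -23876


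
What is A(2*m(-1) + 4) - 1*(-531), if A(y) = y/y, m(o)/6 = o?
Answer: 532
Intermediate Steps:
m(o) = 6*o
A(y) = 1
A(2*m(-1) + 4) - 1*(-531) = 1 - 1*(-531) = 1 + 531 = 532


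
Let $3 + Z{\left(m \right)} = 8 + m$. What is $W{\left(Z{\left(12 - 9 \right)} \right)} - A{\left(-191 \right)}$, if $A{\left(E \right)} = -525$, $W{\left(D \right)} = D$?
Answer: $533$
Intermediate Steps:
$Z{\left(m \right)} = 5 + m$ ($Z{\left(m \right)} = -3 + \left(8 + m\right) = 5 + m$)
$W{\left(Z{\left(12 - 9 \right)} \right)} - A{\left(-191 \right)} = \left(5 + \left(12 - 9\right)\right) - -525 = \left(5 + 3\right) + 525 = 8 + 525 = 533$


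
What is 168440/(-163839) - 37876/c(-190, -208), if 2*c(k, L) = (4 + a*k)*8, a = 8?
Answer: 1296036451/248379924 ≈ 5.2180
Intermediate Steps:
c(k, L) = 16 + 32*k (c(k, L) = ((4 + 8*k)*8)/2 = (32 + 64*k)/2 = 16 + 32*k)
168440/(-163839) - 37876/c(-190, -208) = 168440/(-163839) - 37876/(16 + 32*(-190)) = 168440*(-1/163839) - 37876/(16 - 6080) = -168440/163839 - 37876/(-6064) = -168440/163839 - 37876*(-1/6064) = -168440/163839 + 9469/1516 = 1296036451/248379924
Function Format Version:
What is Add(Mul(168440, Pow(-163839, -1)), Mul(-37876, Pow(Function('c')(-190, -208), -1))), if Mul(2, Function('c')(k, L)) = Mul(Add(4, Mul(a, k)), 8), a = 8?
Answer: Rational(1296036451, 248379924) ≈ 5.2180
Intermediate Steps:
Function('c')(k, L) = Add(16, Mul(32, k)) (Function('c')(k, L) = Mul(Rational(1, 2), Mul(Add(4, Mul(8, k)), 8)) = Mul(Rational(1, 2), Add(32, Mul(64, k))) = Add(16, Mul(32, k)))
Add(Mul(168440, Pow(-163839, -1)), Mul(-37876, Pow(Function('c')(-190, -208), -1))) = Add(Mul(168440, Pow(-163839, -1)), Mul(-37876, Pow(Add(16, Mul(32, -190)), -1))) = Add(Mul(168440, Rational(-1, 163839)), Mul(-37876, Pow(Add(16, -6080), -1))) = Add(Rational(-168440, 163839), Mul(-37876, Pow(-6064, -1))) = Add(Rational(-168440, 163839), Mul(-37876, Rational(-1, 6064))) = Add(Rational(-168440, 163839), Rational(9469, 1516)) = Rational(1296036451, 248379924)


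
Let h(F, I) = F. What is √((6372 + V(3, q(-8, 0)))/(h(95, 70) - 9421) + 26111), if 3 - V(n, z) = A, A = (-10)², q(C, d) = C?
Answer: √2270926799986/9326 ≈ 161.59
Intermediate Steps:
A = 100
V(n, z) = -97 (V(n, z) = 3 - 1*100 = 3 - 100 = -97)
√((6372 + V(3, q(-8, 0)))/(h(95, 70) - 9421) + 26111) = √((6372 - 97)/(95 - 9421) + 26111) = √(6275/(-9326) + 26111) = √(6275*(-1/9326) + 26111) = √(-6275/9326 + 26111) = √(243504911/9326) = √2270926799986/9326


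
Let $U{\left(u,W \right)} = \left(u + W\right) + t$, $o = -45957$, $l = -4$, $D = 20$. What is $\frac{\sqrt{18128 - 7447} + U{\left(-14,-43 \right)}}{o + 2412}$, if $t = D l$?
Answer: $\frac{137}{43545} - \frac{\sqrt{10681}}{43545} \approx 0.00077279$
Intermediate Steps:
$t = -80$ ($t = 20 \left(-4\right) = -80$)
$U{\left(u,W \right)} = -80 + W + u$ ($U{\left(u,W \right)} = \left(u + W\right) - 80 = \left(W + u\right) - 80 = -80 + W + u$)
$\frac{\sqrt{18128 - 7447} + U{\left(-14,-43 \right)}}{o + 2412} = \frac{\sqrt{18128 - 7447} - 137}{-45957 + 2412} = \frac{\sqrt{10681} - 137}{-43545} = \left(-137 + \sqrt{10681}\right) \left(- \frac{1}{43545}\right) = \frac{137}{43545} - \frac{\sqrt{10681}}{43545}$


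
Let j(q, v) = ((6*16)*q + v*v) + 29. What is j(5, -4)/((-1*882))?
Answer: -25/42 ≈ -0.59524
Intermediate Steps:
j(q, v) = 29 + v² + 96*q (j(q, v) = (96*q + v²) + 29 = (v² + 96*q) + 29 = 29 + v² + 96*q)
j(5, -4)/((-1*882)) = (29 + (-4)² + 96*5)/((-1*882)) = (29 + 16 + 480)/(-882) = 525*(-1/882) = -25/42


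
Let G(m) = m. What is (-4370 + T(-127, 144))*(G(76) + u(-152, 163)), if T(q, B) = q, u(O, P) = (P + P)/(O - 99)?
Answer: -84318750/251 ≈ -3.3593e+5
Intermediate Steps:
u(O, P) = 2*P/(-99 + O) (u(O, P) = (2*P)/(-99 + O) = 2*P/(-99 + O))
(-4370 + T(-127, 144))*(G(76) + u(-152, 163)) = (-4370 - 127)*(76 + 2*163/(-99 - 152)) = -4497*(76 + 2*163/(-251)) = -4497*(76 + 2*163*(-1/251)) = -4497*(76 - 326/251) = -4497*18750/251 = -84318750/251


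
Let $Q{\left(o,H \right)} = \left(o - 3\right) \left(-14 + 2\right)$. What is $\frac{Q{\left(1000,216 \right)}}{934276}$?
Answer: $- \frac{2991}{233569} \approx -0.012806$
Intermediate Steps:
$Q{\left(o,H \right)} = 36 - 12 o$ ($Q{\left(o,H \right)} = \left(o - 3\right) \left(-12\right) = \left(-3 + o\right) \left(-12\right) = 36 - 12 o$)
$\frac{Q{\left(1000,216 \right)}}{934276} = \frac{36 - 12000}{934276} = \left(36 - 12000\right) \frac{1}{934276} = \left(-11964\right) \frac{1}{934276} = - \frac{2991}{233569}$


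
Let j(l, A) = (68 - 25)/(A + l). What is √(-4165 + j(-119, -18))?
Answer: 2*I*√19544694/137 ≈ 64.539*I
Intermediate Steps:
j(l, A) = 43/(A + l)
√(-4165 + j(-119, -18)) = √(-4165 + 43/(-18 - 119)) = √(-4165 + 43/(-137)) = √(-4165 + 43*(-1/137)) = √(-4165 - 43/137) = √(-570648/137) = 2*I*√19544694/137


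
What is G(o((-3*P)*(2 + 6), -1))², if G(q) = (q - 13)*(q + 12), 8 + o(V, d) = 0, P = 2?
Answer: 7056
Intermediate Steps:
o(V, d) = -8 (o(V, d) = -8 + 0 = -8)
G(q) = (-13 + q)*(12 + q)
G(o((-3*P)*(2 + 6), -1))² = (-156 + (-8)² - 1*(-8))² = (-156 + 64 + 8)² = (-84)² = 7056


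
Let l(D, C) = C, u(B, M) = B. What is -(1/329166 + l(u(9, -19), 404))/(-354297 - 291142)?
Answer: 132983065/212456573874 ≈ 0.00062593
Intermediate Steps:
-(1/329166 + l(u(9, -19), 404))/(-354297 - 291142) = -(1/329166 + 404)/(-354297 - 291142) = -(1/329166 + 404)/(-645439) = -132983065*(-1)/(329166*645439) = -1*(-132983065/212456573874) = 132983065/212456573874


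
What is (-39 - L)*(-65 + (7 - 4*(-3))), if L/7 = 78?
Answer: 26910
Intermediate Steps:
L = 546 (L = 7*78 = 546)
(-39 - L)*(-65 + (7 - 4*(-3))) = (-39 - 1*546)*(-65 + (7 - 4*(-3))) = (-39 - 546)*(-65 + (7 + 12)) = -585*(-65 + 19) = -585*(-46) = 26910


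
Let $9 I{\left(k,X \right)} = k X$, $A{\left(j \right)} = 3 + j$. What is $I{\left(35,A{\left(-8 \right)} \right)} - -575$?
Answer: $\frac{5000}{9} \approx 555.56$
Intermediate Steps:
$I{\left(k,X \right)} = \frac{X k}{9}$ ($I{\left(k,X \right)} = \frac{k X}{9} = \frac{X k}{9}$)
$I{\left(35,A{\left(-8 \right)} \right)} - -575 = \frac{1}{9} \left(3 - 8\right) 35 - -575 = \frac{1}{9} \left(-5\right) 35 + 575 = - \frac{175}{9} + 575 = \frac{5000}{9}$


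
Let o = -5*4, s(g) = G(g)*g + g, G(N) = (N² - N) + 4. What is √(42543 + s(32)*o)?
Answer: I*√595537 ≈ 771.71*I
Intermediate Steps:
G(N) = 4 + N² - N
s(g) = g + g*(4 + g² - g) (s(g) = (4 + g² - g)*g + g = g*(4 + g² - g) + g = g + g*(4 + g² - g))
o = -20
√(42543 + s(32)*o) = √(42543 + (32*(5 + 32² - 1*32))*(-20)) = √(42543 + (32*(5 + 1024 - 32))*(-20)) = √(42543 + (32*997)*(-20)) = √(42543 + 31904*(-20)) = √(42543 - 638080) = √(-595537) = I*√595537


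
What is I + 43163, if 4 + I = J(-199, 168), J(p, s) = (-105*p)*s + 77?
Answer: 3553596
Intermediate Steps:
J(p, s) = 77 - 105*p*s (J(p, s) = -105*p*s + 77 = 77 - 105*p*s)
I = 3510433 (I = -4 + (77 - 105*(-199)*168) = -4 + (77 + 3510360) = -4 + 3510437 = 3510433)
I + 43163 = 3510433 + 43163 = 3553596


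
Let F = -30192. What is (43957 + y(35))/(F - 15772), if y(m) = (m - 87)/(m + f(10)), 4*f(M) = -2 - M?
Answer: -351643/367712 ≈ -0.95630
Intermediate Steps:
f(M) = -½ - M/4 (f(M) = (-2 - M)/4 = -½ - M/4)
y(m) = (-87 + m)/(-3 + m) (y(m) = (m - 87)/(m + (-½ - ¼*10)) = (-87 + m)/(m + (-½ - 5/2)) = (-87 + m)/(m - 3) = (-87 + m)/(-3 + m))
(43957 + y(35))/(F - 15772) = (43957 + (-87 + 35)/(-3 + 35))/(-30192 - 15772) = (43957 - 52/32)/(-45964) = (43957 + (1/32)*(-52))*(-1/45964) = (43957 - 13/8)*(-1/45964) = (351643/8)*(-1/45964) = -351643/367712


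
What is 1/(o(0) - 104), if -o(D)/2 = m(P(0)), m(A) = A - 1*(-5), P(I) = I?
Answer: -1/114 ≈ -0.0087719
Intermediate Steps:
m(A) = 5 + A (m(A) = A + 5 = 5 + A)
o(D) = -10 (o(D) = -2*(5 + 0) = -2*5 = -10)
1/(o(0) - 104) = 1/(-10 - 104) = 1/(-114) = -1/114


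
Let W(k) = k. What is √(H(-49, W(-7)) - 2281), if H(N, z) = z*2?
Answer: 3*I*√255 ≈ 47.906*I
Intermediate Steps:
H(N, z) = 2*z
√(H(-49, W(-7)) - 2281) = √(2*(-7) - 2281) = √(-14 - 2281) = √(-2295) = 3*I*√255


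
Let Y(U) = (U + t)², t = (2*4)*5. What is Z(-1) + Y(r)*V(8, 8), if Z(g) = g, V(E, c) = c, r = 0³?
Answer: 12799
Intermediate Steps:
t = 40 (t = 8*5 = 40)
r = 0
Y(U) = (40 + U)² (Y(U) = (U + 40)² = (40 + U)²)
Z(-1) + Y(r)*V(8, 8) = -1 + (40 + 0)²*8 = -1 + 40²*8 = -1 + 1600*8 = -1 + 12800 = 12799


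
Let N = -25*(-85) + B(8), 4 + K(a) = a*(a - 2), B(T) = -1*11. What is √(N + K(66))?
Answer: √6334 ≈ 79.586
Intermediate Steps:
B(T) = -11
K(a) = -4 + a*(-2 + a) (K(a) = -4 + a*(a - 2) = -4 + a*(-2 + a))
N = 2114 (N = -25*(-85) - 11 = 2125 - 11 = 2114)
√(N + K(66)) = √(2114 + (-4 + 66² - 2*66)) = √(2114 + (-4 + 4356 - 132)) = √(2114 + 4220) = √6334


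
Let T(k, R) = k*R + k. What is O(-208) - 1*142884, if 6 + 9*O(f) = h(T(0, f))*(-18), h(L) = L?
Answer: -428654/3 ≈ -1.4288e+5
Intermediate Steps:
T(k, R) = k + R*k (T(k, R) = R*k + k = k + R*k)
O(f) = -⅔ (O(f) = -⅔ + ((0*(1 + f))*(-18))/9 = -⅔ + (0*(-18))/9 = -⅔ + (⅑)*0 = -⅔ + 0 = -⅔)
O(-208) - 1*142884 = -⅔ - 1*142884 = -⅔ - 142884 = -428654/3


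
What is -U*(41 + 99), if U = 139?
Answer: -19460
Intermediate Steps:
-U*(41 + 99) = -139*(41 + 99) = -139*140 = -1*19460 = -19460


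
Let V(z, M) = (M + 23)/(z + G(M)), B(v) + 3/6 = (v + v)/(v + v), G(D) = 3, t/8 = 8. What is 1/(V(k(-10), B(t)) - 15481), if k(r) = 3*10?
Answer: -66/1021699 ≈ -6.4598e-5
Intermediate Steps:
t = 64 (t = 8*8 = 64)
B(v) = ½ (B(v) = -½ + (v + v)/(v + v) = -½ + (2*v)/((2*v)) = -½ + (2*v)*(1/(2*v)) = -½ + 1 = ½)
k(r) = 30
V(z, M) = (23 + M)/(3 + z) (V(z, M) = (M + 23)/(z + 3) = (23 + M)/(3 + z))
1/(V(k(-10), B(t)) - 15481) = 1/((23 + ½)/(3 + 30) - 15481) = 1/((47/2)/33 - 15481) = 1/((1/33)*(47/2) - 15481) = 1/(47/66 - 15481) = 1/(-1021699/66) = -66/1021699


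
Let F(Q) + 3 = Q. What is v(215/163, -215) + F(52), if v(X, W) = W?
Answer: -166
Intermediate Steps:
F(Q) = -3 + Q
v(215/163, -215) + F(52) = -215 + (-3 + 52) = -215 + 49 = -166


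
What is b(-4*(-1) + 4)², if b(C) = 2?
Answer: 4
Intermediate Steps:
b(-4*(-1) + 4)² = 2² = 4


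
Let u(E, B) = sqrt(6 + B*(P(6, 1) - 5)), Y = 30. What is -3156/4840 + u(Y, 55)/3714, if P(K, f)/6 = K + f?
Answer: -789/1210 + sqrt(2041)/3714 ≈ -0.63990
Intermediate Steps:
P(K, f) = 6*K + 6*f (P(K, f) = 6*(K + f) = 6*K + 6*f)
u(E, B) = sqrt(6 + 37*B) (u(E, B) = sqrt(6 + B*((6*6 + 6*1) - 5)) = sqrt(6 + B*((36 + 6) - 5)) = sqrt(6 + B*(42 - 5)) = sqrt(6 + B*37) = sqrt(6 + 37*B))
-3156/4840 + u(Y, 55)/3714 = -3156/4840 + sqrt(6 + 37*55)/3714 = -3156*1/4840 + sqrt(6 + 2035)*(1/3714) = -789/1210 + sqrt(2041)*(1/3714) = -789/1210 + sqrt(2041)/3714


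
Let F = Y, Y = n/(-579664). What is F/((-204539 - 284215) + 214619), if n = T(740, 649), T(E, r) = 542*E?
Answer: 10027/3972654766 ≈ 2.5240e-6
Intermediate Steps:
n = 401080 (n = 542*740 = 401080)
Y = -50135/72458 (Y = 401080/(-579664) = 401080*(-1/579664) = -50135/72458 ≈ -0.69192)
F = -50135/72458 ≈ -0.69192
F/((-204539 - 284215) + 214619) = -50135/(72458*((-204539 - 284215) + 214619)) = -50135/(72458*(-488754 + 214619)) = -50135/72458/(-274135) = -50135/72458*(-1/274135) = 10027/3972654766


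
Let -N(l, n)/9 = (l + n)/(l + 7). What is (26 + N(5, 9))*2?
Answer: 31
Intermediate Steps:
N(l, n) = -9*(l + n)/(7 + l) (N(l, n) = -9*(l + n)/(l + 7) = -9*(l + n)/(7 + l))
(26 + N(5, 9))*2 = (26 + 9*(-1*5 - 1*9)/(7 + 5))*2 = (26 + 9*(-5 - 9)/12)*2 = (26 + 9*(1/12)*(-14))*2 = (26 - 21/2)*2 = (31/2)*2 = 31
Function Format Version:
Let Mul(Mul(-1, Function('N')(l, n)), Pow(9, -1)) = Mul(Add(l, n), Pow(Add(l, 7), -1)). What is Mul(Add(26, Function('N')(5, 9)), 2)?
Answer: 31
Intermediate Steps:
Function('N')(l, n) = Mul(-9, Pow(Add(7, l), -1), Add(l, n)) (Function('N')(l, n) = Mul(-9, Mul(Add(l, n), Pow(Add(l, 7), -1))) = Mul(-9, Mul(Add(l, n), Pow(Add(7, l), -1))) = Mul(-9, Mul(Pow(Add(7, l), -1), Add(l, n))) = Mul(-9, Pow(Add(7, l), -1), Add(l, n)))
Mul(Add(26, Function('N')(5, 9)), 2) = Mul(Add(26, Mul(9, Pow(Add(7, 5), -1), Add(Mul(-1, 5), Mul(-1, 9)))), 2) = Mul(Add(26, Mul(9, Pow(12, -1), Add(-5, -9))), 2) = Mul(Add(26, Mul(9, Rational(1, 12), -14)), 2) = Mul(Add(26, Rational(-21, 2)), 2) = Mul(Rational(31, 2), 2) = 31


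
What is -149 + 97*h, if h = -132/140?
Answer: -8416/35 ≈ -240.46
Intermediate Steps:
h = -33/35 (h = -132*1/140 = -33/35 ≈ -0.94286)
-149 + 97*h = -149 + 97*(-33/35) = -149 - 3201/35 = -8416/35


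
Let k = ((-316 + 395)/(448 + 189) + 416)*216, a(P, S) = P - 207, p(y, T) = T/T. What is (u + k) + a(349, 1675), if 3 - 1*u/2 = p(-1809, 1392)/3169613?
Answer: 181776075738882/2019043481 ≈ 90031.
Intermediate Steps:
p(y, T) = 1
a(P, S) = -207 + P
u = 19017676/3169613 (u = 6 - 2/3169613 = 19017676/3169613 ≈ 6.0000)
k = 57255336/637 (k = (79/637 + 416)*216 = (265071/637)*216 = 57255336/637 ≈ 89883.)
(u + k) + a(349, 1675) = (19017676/3169613 + 57255336/637) + (-207 + 349) = 181489371564580/2019043481 + 142 = 181776075738882/2019043481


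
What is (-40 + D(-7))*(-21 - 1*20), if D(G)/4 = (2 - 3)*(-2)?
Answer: 1312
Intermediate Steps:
D(G) = 8 (D(G) = 4*((2 - 3)*(-2)) = 4*(-1*(-2)) = 4*2 = 8)
(-40 + D(-7))*(-21 - 1*20) = (-40 + 8)*(-21 - 1*20) = -32*(-21 - 20) = -32*(-41) = 1312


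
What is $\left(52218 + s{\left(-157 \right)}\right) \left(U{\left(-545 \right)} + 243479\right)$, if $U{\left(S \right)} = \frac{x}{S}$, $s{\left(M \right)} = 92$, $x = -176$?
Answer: $\frac{1388267968722}{109} \approx 1.2736 \cdot 10^{10}$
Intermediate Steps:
$U{\left(S \right)} = - \frac{176}{S}$
$\left(52218 + s{\left(-157 \right)}\right) \left(U{\left(-545 \right)} + 243479\right) = \left(52218 + 92\right) \left(- \frac{176}{-545} + 243479\right) = 52310 \left(\left(-176\right) \left(- \frac{1}{545}\right) + 243479\right) = 52310 \left(\frac{176}{545} + 243479\right) = 52310 \cdot \frac{132696231}{545} = \frac{1388267968722}{109}$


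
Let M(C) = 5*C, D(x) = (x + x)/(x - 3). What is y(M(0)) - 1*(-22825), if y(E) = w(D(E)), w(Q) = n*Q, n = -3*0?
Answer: 22825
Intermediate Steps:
n = 0
D(x) = 2*x/(-3 + x) (D(x) = (2*x)/(-3 + x) = 2*x/(-3 + x))
w(Q) = 0 (w(Q) = 0*Q = 0)
y(E) = 0
y(M(0)) - 1*(-22825) = 0 - 1*(-22825) = 0 + 22825 = 22825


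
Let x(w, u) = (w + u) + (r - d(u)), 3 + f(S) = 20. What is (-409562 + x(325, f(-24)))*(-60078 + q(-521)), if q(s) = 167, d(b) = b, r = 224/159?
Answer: 3898316447149/159 ≈ 2.4518e+10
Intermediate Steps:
r = 224/159 (r = 224*(1/159) = 224/159 ≈ 1.4088)
f(S) = 17 (f(S) = -3 + 20 = 17)
x(w, u) = 224/159 + w (x(w, u) = (w + u) + (224/159 - u) = (u + w) + (224/159 - u) = 224/159 + w)
(-409562 + x(325, f(-24)))*(-60078 + q(-521)) = (-409562 + (224/159 + 325))*(-60078 + 167) = (-409562 + 51899/159)*(-59911) = -65068459/159*(-59911) = 3898316447149/159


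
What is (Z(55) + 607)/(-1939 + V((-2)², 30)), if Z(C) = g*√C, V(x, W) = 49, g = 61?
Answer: -607/1890 - 61*√55/1890 ≈ -0.56052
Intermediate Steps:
Z(C) = 61*√C
(Z(55) + 607)/(-1939 + V((-2)², 30)) = (61*√55 + 607)/(-1939 + 49) = (607 + 61*√55)/(-1890) = (607 + 61*√55)*(-1/1890) = -607/1890 - 61*√55/1890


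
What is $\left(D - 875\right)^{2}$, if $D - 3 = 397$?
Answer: $225625$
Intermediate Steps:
$D = 400$ ($D = 3 + 397 = 400$)
$\left(D - 875\right)^{2} = \left(400 - 875\right)^{2} = \left(-475\right)^{2} = 225625$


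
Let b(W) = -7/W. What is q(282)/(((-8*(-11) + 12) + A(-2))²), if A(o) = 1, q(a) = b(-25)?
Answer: 7/255025 ≈ 2.7448e-5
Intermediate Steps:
q(a) = 7/25 (q(a) = -7/(-25) = -7*(-1/25) = 7/25)
q(282)/(((-8*(-11) + 12) + A(-2))²) = 7/(25*(((-8*(-11) + 12) + 1)²)) = 7/(25*(((88 + 12) + 1)²)) = 7/(25*((100 + 1)²)) = 7/(25*(101²)) = (7/25)/10201 = (7/25)*(1/10201) = 7/255025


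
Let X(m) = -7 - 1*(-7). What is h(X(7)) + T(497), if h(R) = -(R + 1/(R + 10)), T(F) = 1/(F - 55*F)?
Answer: -6712/67095 ≈ -0.10004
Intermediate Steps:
X(m) = 0 (X(m) = -7 + 7 = 0)
T(F) = -1/(54*F) (T(F) = 1/(-54*F) = -1/(54*F))
h(R) = -R - 1/(10 + R) (h(R) = -(R + 1/(10 + R)) = -R - 1/(10 + R))
h(X(7)) + T(497) = (-1 - 1*0**2 - 10*0)/(10 + 0) - 1/54/497 = (-1 - 1*0 + 0)/10 - 1/54*1/497 = (-1 + 0 + 0)/10 - 1/26838 = (1/10)*(-1) - 1/26838 = -1/10 - 1/26838 = -6712/67095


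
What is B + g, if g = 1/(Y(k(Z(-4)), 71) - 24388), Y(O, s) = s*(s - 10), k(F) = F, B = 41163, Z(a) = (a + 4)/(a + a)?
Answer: 825606290/20057 ≈ 41163.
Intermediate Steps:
Z(a) = (4 + a)/(2*a) (Z(a) = (4 + a)/((2*a)) = (4 + a)*(1/(2*a)) = (4 + a)/(2*a))
Y(O, s) = s*(-10 + s)
g = -1/20057 (g = 1/(71*(-10 + 71) - 24388) = 1/(71*61 - 24388) = 1/(4331 - 24388) = 1/(-20057) = -1/20057 ≈ -4.9858e-5)
B + g = 41163 - 1/20057 = 825606290/20057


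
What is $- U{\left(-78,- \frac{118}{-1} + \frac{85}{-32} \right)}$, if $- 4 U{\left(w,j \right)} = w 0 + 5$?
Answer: $\frac{5}{4} \approx 1.25$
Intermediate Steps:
$U{\left(w,j \right)} = - \frac{5}{4}$ ($U{\left(w,j \right)} = - \frac{w 0 + 5}{4} = - \frac{0 + 5}{4} = \left(- \frac{1}{4}\right) 5 = - \frac{5}{4}$)
$- U{\left(-78,- \frac{118}{-1} + \frac{85}{-32} \right)} = \left(-1\right) \left(- \frac{5}{4}\right) = \frac{5}{4}$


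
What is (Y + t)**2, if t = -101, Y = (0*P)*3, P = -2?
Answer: 10201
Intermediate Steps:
Y = 0 (Y = (0*(-2))*3 = 0*3 = 0)
(Y + t)**2 = (0 - 101)**2 = (-101)**2 = 10201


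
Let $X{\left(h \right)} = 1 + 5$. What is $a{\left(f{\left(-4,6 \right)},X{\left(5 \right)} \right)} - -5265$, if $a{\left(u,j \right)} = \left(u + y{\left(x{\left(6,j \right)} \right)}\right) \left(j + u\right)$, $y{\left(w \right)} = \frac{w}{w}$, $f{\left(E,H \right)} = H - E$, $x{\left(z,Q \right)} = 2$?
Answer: $5441$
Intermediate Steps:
$X{\left(h \right)} = 6$
$y{\left(w \right)} = 1$
$a{\left(u,j \right)} = \left(1 + u\right) \left(j + u\right)$ ($a{\left(u,j \right)} = \left(u + 1\right) \left(j + u\right) = \left(1 + u\right) \left(j + u\right)$)
$a{\left(f{\left(-4,6 \right)},X{\left(5 \right)} \right)} - -5265 = \left(6 + \left(6 - -4\right) + \left(6 - -4\right)^{2} + 6 \left(6 - -4\right)\right) - -5265 = \left(6 + \left(6 + 4\right) + \left(6 + 4\right)^{2} + 6 \left(6 + 4\right)\right) + 5265 = \left(6 + 10 + 10^{2} + 6 \cdot 10\right) + 5265 = \left(6 + 10 + 100 + 60\right) + 5265 = 176 + 5265 = 5441$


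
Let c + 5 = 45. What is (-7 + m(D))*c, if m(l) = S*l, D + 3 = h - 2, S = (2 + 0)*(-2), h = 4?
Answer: -120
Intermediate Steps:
S = -4 (S = 2*(-2) = -4)
c = 40 (c = -5 + 45 = 40)
D = -1 (D = -3 + (4 - 2) = -3 + 2 = -1)
m(l) = -4*l
(-7 + m(D))*c = (-7 - 4*(-1))*40 = (-7 + 4)*40 = -3*40 = -120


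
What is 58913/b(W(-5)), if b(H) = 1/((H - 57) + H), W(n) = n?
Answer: -3947171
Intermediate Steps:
b(H) = 1/(-57 + 2*H) (b(H) = 1/((-57 + H) + H) = 1/(-57 + 2*H))
58913/b(W(-5)) = 58913/(1/(-57 + 2*(-5))) = 58913/(1/(-57 - 10)) = 58913/(1/(-67)) = 58913/(-1/67) = 58913*(-67) = -3947171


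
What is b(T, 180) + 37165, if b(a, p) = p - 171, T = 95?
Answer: 37174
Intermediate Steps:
b(a, p) = -171 + p
b(T, 180) + 37165 = (-171 + 180) + 37165 = 9 + 37165 = 37174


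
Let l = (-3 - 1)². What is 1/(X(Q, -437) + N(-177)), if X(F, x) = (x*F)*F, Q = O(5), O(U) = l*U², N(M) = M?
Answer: -1/69920177 ≈ -1.4302e-8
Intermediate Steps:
l = 16 (l = (-4)² = 16)
O(U) = 16*U²
Q = 400 (Q = 16*5² = 16*25 = 400)
X(F, x) = x*F² (X(F, x) = (F*x)*F = x*F²)
1/(X(Q, -437) + N(-177)) = 1/(-437*400² - 177) = 1/(-437*160000 - 177) = 1/(-69920000 - 177) = 1/(-69920177) = -1/69920177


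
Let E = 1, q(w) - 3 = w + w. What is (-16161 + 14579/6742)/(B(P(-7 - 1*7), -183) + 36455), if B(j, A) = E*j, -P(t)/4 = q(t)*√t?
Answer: -794302559953/1792167912510 + 217885766*I*√14/179216791251 ≈ -0.44321 + 0.004549*I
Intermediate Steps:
q(w) = 3 + 2*w (q(w) = 3 + (w + w) = 3 + 2*w)
P(t) = -4*√t*(3 + 2*t) (P(t) = -4*(3 + 2*t)*√t = -4*√t*(3 + 2*t))
B(j, A) = j (B(j, A) = 1*j = j)
(-16161 + 14579/6742)/(B(P(-7 - 1*7), -183) + 36455) = (-16161 + 14579/6742)/(√(-7 - 1*7)*(-12 - 8*(-7 - 1*7)) + 36455) = (-16161 + 14579*(1/6742))/(√(-7 - 7)*(-12 - 8*(-7 - 7)) + 36455) = (-16161 + 14579/6742)/(√(-14)*(-12 - 8*(-14)) + 36455) = -108942883/(6742*((I*√14)*(-12 + 112) + 36455)) = -108942883/(6742*((I*√14)*100 + 36455)) = -108942883/(6742*(100*I*√14 + 36455)) = -108942883/(6742*(36455 + 100*I*√14))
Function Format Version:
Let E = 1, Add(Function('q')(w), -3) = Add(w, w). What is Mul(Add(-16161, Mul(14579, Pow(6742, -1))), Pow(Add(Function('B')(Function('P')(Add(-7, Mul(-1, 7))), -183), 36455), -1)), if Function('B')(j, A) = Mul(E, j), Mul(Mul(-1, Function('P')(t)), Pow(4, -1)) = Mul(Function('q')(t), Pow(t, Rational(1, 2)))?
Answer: Add(Rational(-794302559953, 1792167912510), Mul(Rational(217885766, 179216791251), I, Pow(14, Rational(1, 2)))) ≈ Add(-0.44321, Mul(0.0045490, I))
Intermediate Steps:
Function('q')(w) = Add(3, Mul(2, w)) (Function('q')(w) = Add(3, Add(w, w)) = Add(3, Mul(2, w)))
Function('P')(t) = Mul(-4, Pow(t, Rational(1, 2)), Add(3, Mul(2, t))) (Function('P')(t) = Mul(-4, Mul(Add(3, Mul(2, t)), Pow(t, Rational(1, 2)))) = Mul(-4, Mul(Pow(t, Rational(1, 2)), Add(3, Mul(2, t)))) = Mul(-4, Pow(t, Rational(1, 2)), Add(3, Mul(2, t))))
Function('B')(j, A) = j (Function('B')(j, A) = Mul(1, j) = j)
Mul(Add(-16161, Mul(14579, Pow(6742, -1))), Pow(Add(Function('B')(Function('P')(Add(-7, Mul(-1, 7))), -183), 36455), -1)) = Mul(Add(-16161, Mul(14579, Pow(6742, -1))), Pow(Add(Mul(Pow(Add(-7, Mul(-1, 7)), Rational(1, 2)), Add(-12, Mul(-8, Add(-7, Mul(-1, 7))))), 36455), -1)) = Mul(Add(-16161, Mul(14579, Rational(1, 6742))), Pow(Add(Mul(Pow(Add(-7, -7), Rational(1, 2)), Add(-12, Mul(-8, Add(-7, -7)))), 36455), -1)) = Mul(Add(-16161, Rational(14579, 6742)), Pow(Add(Mul(Pow(-14, Rational(1, 2)), Add(-12, Mul(-8, -14))), 36455), -1)) = Mul(Rational(-108942883, 6742), Pow(Add(Mul(Mul(I, Pow(14, Rational(1, 2))), Add(-12, 112)), 36455), -1)) = Mul(Rational(-108942883, 6742), Pow(Add(Mul(Mul(I, Pow(14, Rational(1, 2))), 100), 36455), -1)) = Mul(Rational(-108942883, 6742), Pow(Add(Mul(100, I, Pow(14, Rational(1, 2))), 36455), -1)) = Mul(Rational(-108942883, 6742), Pow(Add(36455, Mul(100, I, Pow(14, Rational(1, 2)))), -1))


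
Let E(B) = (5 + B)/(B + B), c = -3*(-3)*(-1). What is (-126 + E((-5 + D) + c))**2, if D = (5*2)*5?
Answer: 81558961/5184 ≈ 15733.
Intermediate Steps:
c = -9 (c = 9*(-1) = -9)
D = 50 (D = 10*5 = 50)
E(B) = (5 + B)/(2*B) (E(B) = (5 + B)/((2*B)) = (5 + B)*(1/(2*B)) = (5 + B)/(2*B))
(-126 + E((-5 + D) + c))**2 = (-126 + (5 + ((-5 + 50) - 9))/(2*((-5 + 50) - 9)))**2 = (-126 + (5 + (45 - 9))/(2*(45 - 9)))**2 = (-126 + (1/2)*(5 + 36)/36)**2 = (-126 + (1/2)*(1/36)*41)**2 = (-126 + 41/72)**2 = (-9031/72)**2 = 81558961/5184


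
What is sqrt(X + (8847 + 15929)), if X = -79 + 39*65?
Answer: 4*sqrt(1702) ≈ 165.02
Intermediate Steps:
X = 2456 (X = -79 + 2535 = 2456)
sqrt(X + (8847 + 15929)) = sqrt(2456 + (8847 + 15929)) = sqrt(2456 + 24776) = sqrt(27232) = 4*sqrt(1702)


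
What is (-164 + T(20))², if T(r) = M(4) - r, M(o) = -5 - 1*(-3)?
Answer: 34596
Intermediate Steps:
M(o) = -2 (M(o) = -5 + 3 = -2)
T(r) = -2 - r
(-164 + T(20))² = (-164 + (-2 - 1*20))² = (-164 + (-2 - 20))² = (-164 - 22)² = (-186)² = 34596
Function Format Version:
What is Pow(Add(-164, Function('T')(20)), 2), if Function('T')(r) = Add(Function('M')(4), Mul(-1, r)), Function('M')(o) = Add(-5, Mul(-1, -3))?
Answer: 34596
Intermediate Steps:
Function('M')(o) = -2 (Function('M')(o) = Add(-5, 3) = -2)
Function('T')(r) = Add(-2, Mul(-1, r))
Pow(Add(-164, Function('T')(20)), 2) = Pow(Add(-164, Add(-2, Mul(-1, 20))), 2) = Pow(Add(-164, Add(-2, -20)), 2) = Pow(Add(-164, -22), 2) = Pow(-186, 2) = 34596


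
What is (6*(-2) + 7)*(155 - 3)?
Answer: -760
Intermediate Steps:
(6*(-2) + 7)*(155 - 3) = (-12 + 7)*152 = -5*152 = -760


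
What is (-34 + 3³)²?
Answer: 49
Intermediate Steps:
(-34 + 3³)² = (-34 + 27)² = (-7)² = 49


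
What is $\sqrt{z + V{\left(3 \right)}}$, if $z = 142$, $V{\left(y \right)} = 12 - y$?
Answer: $\sqrt{151} \approx 12.288$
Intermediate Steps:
$\sqrt{z + V{\left(3 \right)}} = \sqrt{142 + \left(12 - 3\right)} = \sqrt{142 + 9} = \sqrt{151}$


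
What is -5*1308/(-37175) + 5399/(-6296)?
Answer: -31906397/46810760 ≈ -0.68160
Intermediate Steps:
-5*1308/(-37175) + 5399/(-6296) = -6540*(-1/37175) + 5399*(-1/6296) = 1308/7435 - 5399/6296 = -31906397/46810760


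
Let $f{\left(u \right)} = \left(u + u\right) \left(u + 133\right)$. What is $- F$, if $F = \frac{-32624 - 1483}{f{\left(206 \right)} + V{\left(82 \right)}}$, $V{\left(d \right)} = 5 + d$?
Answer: $\frac{11369}{46585} \approx 0.24405$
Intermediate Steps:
$f{\left(u \right)} = 2 u \left(133 + u\right)$
$F = - \frac{11369}{46585}$ ($F = \frac{-32624 - 1483}{2 \cdot 206 \left(133 + 206\right) + \left(5 + 82\right)} = - \frac{34107}{2 \cdot 206 \cdot 339 + 87} = - \frac{34107}{139668 + 87} = - \frac{34107}{139755} = \left(-34107\right) \frac{1}{139755} = - \frac{11369}{46585} \approx -0.24405$)
$- F = \left(-1\right) \left(- \frac{11369}{46585}\right) = \frac{11369}{46585}$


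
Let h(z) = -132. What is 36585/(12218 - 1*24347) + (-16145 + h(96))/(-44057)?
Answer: -36266708/13701727 ≈ -2.6469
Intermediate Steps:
36585/(12218 - 1*24347) + (-16145 + h(96))/(-44057) = 36585/(12218 - 1*24347) + (-16145 - 132)/(-44057) = 36585/(12218 - 24347) - 16277*(-1/44057) = 36585/(-12129) + 16277/44057 = 36585*(-1/12129) + 16277/44057 = -12195/4043 + 16277/44057 = -36266708/13701727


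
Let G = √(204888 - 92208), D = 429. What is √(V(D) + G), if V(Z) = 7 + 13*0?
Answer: √(7 + 6*√3130) ≈ 18.512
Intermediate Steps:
V(Z) = 7 (V(Z) = 7 + 0 = 7)
G = 6*√3130 (G = √112680 = 6*√3130 ≈ 335.68)
√(V(D) + G) = √(7 + 6*√3130)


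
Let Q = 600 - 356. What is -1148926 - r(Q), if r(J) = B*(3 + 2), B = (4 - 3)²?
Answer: -1148931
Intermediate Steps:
B = 1 (B = 1² = 1)
Q = 244
r(J) = 5 (r(J) = 1*(3 + 2) = 1*5 = 5)
-1148926 - r(Q) = -1148926 - 1*5 = -1148926 - 5 = -1148931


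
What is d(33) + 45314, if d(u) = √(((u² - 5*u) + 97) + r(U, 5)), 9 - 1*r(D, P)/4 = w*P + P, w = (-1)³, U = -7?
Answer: 45314 + √1057 ≈ 45347.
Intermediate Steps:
w = -1
r(D, P) = 36 (r(D, P) = 36 - 4*(-P + P) = 36 - 4*0 = 36 + 0 = 36)
d(u) = √(133 + u² - 5*u) (d(u) = √(((u² - 5*u) + 97) + 36) = √((97 + u² - 5*u) + 36) = √(133 + u² - 5*u))
d(33) + 45314 = √(133 + 33² - 5*33) + 45314 = √(133 + 1089 - 165) + 45314 = √1057 + 45314 = 45314 + √1057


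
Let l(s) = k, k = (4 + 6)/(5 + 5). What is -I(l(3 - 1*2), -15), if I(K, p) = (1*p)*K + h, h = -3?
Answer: 18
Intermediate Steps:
k = 1 (k = 10/10 = 10*(⅒) = 1)
l(s) = 1
I(K, p) = -3 + K*p (I(K, p) = (1*p)*K - 3 = p*K - 3 = K*p - 3 = -3 + K*p)
-I(l(3 - 1*2), -15) = -(-3 + 1*(-15)) = -(-3 - 15) = -1*(-18) = 18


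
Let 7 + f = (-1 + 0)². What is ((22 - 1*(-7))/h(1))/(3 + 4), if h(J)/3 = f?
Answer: -29/126 ≈ -0.23016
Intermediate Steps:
f = -6 (f = -7 + (-1 + 0)² = -7 + (-1)² = -7 + 1 = -6)
h(J) = -18 (h(J) = 3*(-6) = -18)
((22 - 1*(-7))/h(1))/(3 + 4) = ((22 - 1*(-7))/(-18))/(3 + 4) = ((22 + 7)*(-1/18))/7 = (29*(-1/18))*(⅐) = -29/18*⅐ = -29/126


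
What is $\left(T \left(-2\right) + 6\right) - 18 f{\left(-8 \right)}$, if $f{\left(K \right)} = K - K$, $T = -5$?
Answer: $16$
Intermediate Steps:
$f{\left(K \right)} = 0$
$\left(T \left(-2\right) + 6\right) - 18 f{\left(-8 \right)} = \left(\left(-5\right) \left(-2\right) + 6\right) - 0 = \left(10 + 6\right) + 0 = 16 + 0 = 16$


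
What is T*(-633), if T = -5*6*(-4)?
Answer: -75960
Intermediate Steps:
T = 120 (T = -5*6*(-4) = -30*(-4) = 120)
T*(-633) = 120*(-633) = -75960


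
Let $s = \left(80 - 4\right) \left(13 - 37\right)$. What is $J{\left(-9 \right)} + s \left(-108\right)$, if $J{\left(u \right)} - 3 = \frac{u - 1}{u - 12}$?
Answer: $\frac{4136905}{21} \approx 1.97 \cdot 10^{5}$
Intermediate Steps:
$s = -1824$ ($s = 76 \left(-24\right) = -1824$)
$J{\left(u \right)} = 3 + \frac{-1 + u}{-12 + u}$ ($J{\left(u \right)} = 3 + \frac{u - 1}{u - 12} = 3 + \frac{-1 + u}{-12 + u}$)
$J{\left(-9 \right)} + s \left(-108\right) = \frac{-37 + 4 \left(-9\right)}{-12 - 9} - -196992 = \frac{-37 - 36}{-21} + 196992 = \left(- \frac{1}{21}\right) \left(-73\right) + 196992 = \frac{73}{21} + 196992 = \frac{4136905}{21}$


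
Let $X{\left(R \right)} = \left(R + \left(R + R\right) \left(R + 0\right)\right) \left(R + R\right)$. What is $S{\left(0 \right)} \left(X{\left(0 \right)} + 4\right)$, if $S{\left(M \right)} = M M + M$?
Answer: $0$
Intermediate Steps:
$X{\left(R \right)} = 2 R \left(R + 2 R^{2}\right)$ ($X{\left(R \right)} = \left(R + 2 R R\right) 2 R = \left(R + 2 R^{2}\right) 2 R = 2 R \left(R + 2 R^{2}\right)$)
$S{\left(M \right)} = M + M^{2}$ ($S{\left(M \right)} = M^{2} + M = M + M^{2}$)
$S{\left(0 \right)} \left(X{\left(0 \right)} + 4\right) = 0 \left(1 + 0\right) \left(0^{2} \left(2 + 4 \cdot 0\right) + 4\right) = 0 \cdot 1 \left(0 \left(2 + 0\right) + 4\right) = 0 \left(0 \cdot 2 + 4\right) = 0 \left(0 + 4\right) = 0 \cdot 4 = 0$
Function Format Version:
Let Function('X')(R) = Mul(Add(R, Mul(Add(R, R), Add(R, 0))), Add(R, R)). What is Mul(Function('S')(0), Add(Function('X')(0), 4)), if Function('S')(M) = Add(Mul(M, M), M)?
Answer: 0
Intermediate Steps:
Function('X')(R) = Mul(2, R, Add(R, Mul(2, Pow(R, 2)))) (Function('X')(R) = Mul(Add(R, Mul(Mul(2, R), R)), Mul(2, R)) = Mul(Add(R, Mul(2, Pow(R, 2))), Mul(2, R)) = Mul(2, R, Add(R, Mul(2, Pow(R, 2)))))
Function('S')(M) = Add(M, Pow(M, 2)) (Function('S')(M) = Add(Pow(M, 2), M) = Add(M, Pow(M, 2)))
Mul(Function('S')(0), Add(Function('X')(0), 4)) = Mul(Mul(0, Add(1, 0)), Add(Mul(Pow(0, 2), Add(2, Mul(4, 0))), 4)) = Mul(Mul(0, 1), Add(Mul(0, Add(2, 0)), 4)) = Mul(0, Add(Mul(0, 2), 4)) = Mul(0, Add(0, 4)) = Mul(0, 4) = 0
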